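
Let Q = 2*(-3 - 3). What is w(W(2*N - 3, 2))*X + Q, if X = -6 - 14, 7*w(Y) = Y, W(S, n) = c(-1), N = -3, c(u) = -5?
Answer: 16/7 ≈ 2.2857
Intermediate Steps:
Q = -12 (Q = 2*(-6) = -12)
W(S, n) = -5
w(Y) = Y/7
X = -20
w(W(2*N - 3, 2))*X + Q = ((1/7)*(-5))*(-20) - 12 = -5/7*(-20) - 12 = 100/7 - 12 = 16/7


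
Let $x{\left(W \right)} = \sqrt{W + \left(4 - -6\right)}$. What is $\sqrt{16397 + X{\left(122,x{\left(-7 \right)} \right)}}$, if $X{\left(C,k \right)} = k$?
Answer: $\sqrt{16397 + \sqrt{3}} \approx 128.06$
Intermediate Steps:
$x{\left(W \right)} = \sqrt{10 + W}$ ($x{\left(W \right)} = \sqrt{W + \left(4 + 6\right)} = \sqrt{W + 10} = \sqrt{10 + W}$)
$\sqrt{16397 + X{\left(122,x{\left(-7 \right)} \right)}} = \sqrt{16397 + \sqrt{10 - 7}} = \sqrt{16397 + \sqrt{3}}$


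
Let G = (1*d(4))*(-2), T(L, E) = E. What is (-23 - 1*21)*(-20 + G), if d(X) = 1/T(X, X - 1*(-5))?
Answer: 8008/9 ≈ 889.78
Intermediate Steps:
d(X) = 1/(5 + X) (d(X) = 1/(X - 1*(-5)) = 1/(X + 5) = 1/(5 + X))
G = -2/9 (G = (1/(5 + 4))*(-2) = (1/9)*(-2) = (1*(⅑))*(-2) = (⅑)*(-2) = -2/9 ≈ -0.22222)
(-23 - 1*21)*(-20 + G) = (-23 - 1*21)*(-20 - 2/9) = (-23 - 21)*(-182/9) = -44*(-182/9) = 8008/9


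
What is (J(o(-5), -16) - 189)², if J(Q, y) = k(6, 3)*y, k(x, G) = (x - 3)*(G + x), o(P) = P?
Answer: 385641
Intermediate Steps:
k(x, G) = (-3 + x)*(G + x)
J(Q, y) = 27*y (J(Q, y) = (6² - 3*3 - 3*6 + 3*6)*y = (36 - 9 - 18 + 18)*y = 27*y)
(J(o(-5), -16) - 189)² = (27*(-16) - 189)² = (-432 - 189)² = (-621)² = 385641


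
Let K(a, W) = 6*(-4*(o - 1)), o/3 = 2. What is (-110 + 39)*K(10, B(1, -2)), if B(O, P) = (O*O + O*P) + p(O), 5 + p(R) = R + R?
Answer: 8520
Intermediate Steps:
o = 6 (o = 3*2 = 6)
p(R) = -5 + 2*R (p(R) = -5 + (R + R) = -5 + 2*R)
B(O, P) = -5 + O**2 + 2*O + O*P (B(O, P) = (O*O + O*P) + (-5 + 2*O) = (O**2 + O*P) + (-5 + 2*O) = -5 + O**2 + 2*O + O*P)
K(a, W) = -120 (K(a, W) = 6*(-4*(6 - 1)) = 6*(-4*5) = 6*(-20) = -120)
(-110 + 39)*K(10, B(1, -2)) = (-110 + 39)*(-120) = -71*(-120) = 8520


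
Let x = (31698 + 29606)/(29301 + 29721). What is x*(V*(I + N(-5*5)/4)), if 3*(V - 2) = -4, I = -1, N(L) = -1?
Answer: -76630/88533 ≈ -0.86555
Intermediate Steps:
V = ⅔ (V = 2 + (⅓)*(-4) = 2 - 4/3 = ⅔ ≈ 0.66667)
x = 30652/29511 (x = 61304/59022 = 61304*(1/59022) = 30652/29511 ≈ 1.0387)
x*(V*(I + N(-5*5)/4)) = 30652*(2*(-1 - 1/4)/3)/29511 = 30652*(2*(-1 - 1*¼)/3)/29511 = 30652*(2*(-1 - ¼)/3)/29511 = 30652*((⅔)*(-5/4))/29511 = (30652/29511)*(-⅚) = -76630/88533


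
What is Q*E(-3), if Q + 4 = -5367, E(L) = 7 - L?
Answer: -53710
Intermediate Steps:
Q = -5371 (Q = -4 - 5367 = -5371)
Q*E(-3) = -5371*(7 - 1*(-3)) = -5371*(7 + 3) = -5371*10 = -53710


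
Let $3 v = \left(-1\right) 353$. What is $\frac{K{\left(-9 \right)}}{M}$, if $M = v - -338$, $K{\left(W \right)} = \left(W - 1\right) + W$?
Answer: $- \frac{57}{661} \approx -0.086233$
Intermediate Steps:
$K{\left(W \right)} = -1 + 2 W$ ($K{\left(W \right)} = \left(-1 + W\right) + W = -1 + 2 W$)
$v = - \frac{353}{3}$ ($v = \frac{\left(-1\right) 353}{3} = \frac{1}{3} \left(-353\right) = - \frac{353}{3} \approx -117.67$)
$M = \frac{661}{3}$ ($M = - \frac{353}{3} - -338 = - \frac{353}{3} + 338 = \frac{661}{3} \approx 220.33$)
$\frac{K{\left(-9 \right)}}{M} = \frac{-1 + 2 \left(-9\right)}{\frac{661}{3}} = \left(-1 - 18\right) \frac{3}{661} = \left(-19\right) \frac{3}{661} = - \frac{57}{661}$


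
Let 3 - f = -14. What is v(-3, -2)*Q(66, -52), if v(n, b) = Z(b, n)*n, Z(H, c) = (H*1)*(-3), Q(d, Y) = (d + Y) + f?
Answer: -558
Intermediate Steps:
f = 17 (f = 3 - 1*(-14) = 3 + 14 = 17)
Q(d, Y) = 17 + Y + d (Q(d, Y) = (d + Y) + 17 = (Y + d) + 17 = 17 + Y + d)
Z(H, c) = -3*H (Z(H, c) = H*(-3) = -3*H)
v(n, b) = -3*b*n (v(n, b) = (-3*b)*n = -3*b*n)
v(-3, -2)*Q(66, -52) = (-3*(-2)*(-3))*(17 - 52 + 66) = -18*31 = -558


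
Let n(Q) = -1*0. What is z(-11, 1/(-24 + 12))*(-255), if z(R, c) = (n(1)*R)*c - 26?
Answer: 6630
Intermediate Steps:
n(Q) = 0
z(R, c) = -26 (z(R, c) = (0*R)*c - 26 = 0*c - 26 = 0 - 26 = -26)
z(-11, 1/(-24 + 12))*(-255) = -26*(-255) = 6630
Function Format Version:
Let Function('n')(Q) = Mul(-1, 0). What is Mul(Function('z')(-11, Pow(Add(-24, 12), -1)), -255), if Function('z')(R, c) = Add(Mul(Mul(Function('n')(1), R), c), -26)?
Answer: 6630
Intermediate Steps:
Function('n')(Q) = 0
Function('z')(R, c) = -26 (Function('z')(R, c) = Add(Mul(Mul(0, R), c), -26) = Add(Mul(0, c), -26) = Add(0, -26) = -26)
Mul(Function('z')(-11, Pow(Add(-24, 12), -1)), -255) = Mul(-26, -255) = 6630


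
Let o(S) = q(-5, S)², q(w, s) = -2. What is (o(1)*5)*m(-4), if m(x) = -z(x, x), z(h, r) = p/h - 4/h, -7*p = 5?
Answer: -165/7 ≈ -23.571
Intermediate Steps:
p = -5/7 (p = -⅐*5 = -5/7 ≈ -0.71429)
z(h, r) = -33/(7*h) (z(h, r) = -5/(7*h) - 4/h = -33/(7*h))
o(S) = 4 (o(S) = (-2)² = 4)
m(x) = 33/(7*x) (m(x) = -(-33)/(7*x) = 33/(7*x))
(o(1)*5)*m(-4) = (4*5)*((33/7)/(-4)) = 20*((33/7)*(-¼)) = 20*(-33/28) = -165/7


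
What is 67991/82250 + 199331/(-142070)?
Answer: -48110667/83466125 ≈ -0.57641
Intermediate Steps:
67991/82250 + 199331/(-142070) = 67991*(1/82250) + 199331*(-1/142070) = 9713/11750 - 199331/142070 = -48110667/83466125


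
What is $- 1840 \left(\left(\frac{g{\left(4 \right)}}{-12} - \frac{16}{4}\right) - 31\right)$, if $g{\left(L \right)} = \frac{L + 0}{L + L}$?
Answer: $\frac{193430}{3} \approx 64477.0$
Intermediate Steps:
$g{\left(L \right)} = \frac{1}{2}$ ($g{\left(L \right)} = \frac{L}{2 L} = L \frac{1}{2 L} = \frac{1}{2}$)
$- 1840 \left(\left(\frac{g{\left(4 \right)}}{-12} - \frac{16}{4}\right) - 31\right) = - 1840 \left(\left(\frac{1}{2 \left(-12\right)} - \frac{16}{4}\right) - 31\right) = - 1840 \left(\left(\frac{1}{2} \left(- \frac{1}{12}\right) - 4\right) - 31\right) = - 1840 \left(\left(- \frac{1}{24} - 4\right) - 31\right) = - 1840 \left(- \frac{97}{24} - 31\right) = \left(-1840\right) \left(- \frac{841}{24}\right) = \frac{193430}{3}$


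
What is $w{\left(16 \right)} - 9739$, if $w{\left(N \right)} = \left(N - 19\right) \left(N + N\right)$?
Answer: $-9835$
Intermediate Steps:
$w{\left(N \right)} = 2 N \left(-19 + N\right)$ ($w{\left(N \right)} = \left(-19 + N\right) 2 N = 2 N \left(-19 + N\right)$)
$w{\left(16 \right)} - 9739 = 2 \cdot 16 \left(-19 + 16\right) - 9739 = 2 \cdot 16 \left(-3\right) - 9739 = -96 - 9739 = -9835$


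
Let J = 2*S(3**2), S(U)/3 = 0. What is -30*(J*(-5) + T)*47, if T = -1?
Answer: 1410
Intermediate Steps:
S(U) = 0 (S(U) = 3*0 = 0)
J = 0 (J = 2*0 = 0)
-30*(J*(-5) + T)*47 = -30*(0*(-5) - 1)*47 = -30*(0 - 1)*47 = -30*(-1)*47 = 30*47 = 1410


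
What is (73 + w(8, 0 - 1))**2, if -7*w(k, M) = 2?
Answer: 259081/49 ≈ 5287.4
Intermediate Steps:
w(k, M) = -2/7 (w(k, M) = -1/7*2 = -2/7)
(73 + w(8, 0 - 1))**2 = (73 - 2/7)**2 = (509/7)**2 = 259081/49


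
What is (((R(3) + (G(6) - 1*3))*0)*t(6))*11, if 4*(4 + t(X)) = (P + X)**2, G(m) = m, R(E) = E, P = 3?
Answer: 0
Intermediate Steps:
t(X) = -4 + (3 + X)**2/4
(((R(3) + (G(6) - 1*3))*0)*t(6))*11 = (((3 + (6 - 1*3))*0)*(-4 + (3 + 6)**2/4))*11 = (((3 + (6 - 3))*0)*(-4 + (1/4)*9**2))*11 = (((3 + 3)*0)*(-4 + (1/4)*81))*11 = ((6*0)*(-4 + 81/4))*11 = (0*(65/4))*11 = 0*11 = 0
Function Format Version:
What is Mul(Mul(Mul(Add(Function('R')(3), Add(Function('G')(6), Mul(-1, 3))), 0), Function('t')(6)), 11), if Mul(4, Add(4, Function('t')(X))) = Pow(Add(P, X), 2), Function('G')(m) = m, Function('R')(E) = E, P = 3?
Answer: 0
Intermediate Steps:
Function('t')(X) = Add(-4, Mul(Rational(1, 4), Pow(Add(3, X), 2)))
Mul(Mul(Mul(Add(Function('R')(3), Add(Function('G')(6), Mul(-1, 3))), 0), Function('t')(6)), 11) = Mul(Mul(Mul(Add(3, Add(6, Mul(-1, 3))), 0), Add(-4, Mul(Rational(1, 4), Pow(Add(3, 6), 2)))), 11) = Mul(Mul(Mul(Add(3, Add(6, -3)), 0), Add(-4, Mul(Rational(1, 4), Pow(9, 2)))), 11) = Mul(Mul(Mul(Add(3, 3), 0), Add(-4, Mul(Rational(1, 4), 81))), 11) = Mul(Mul(Mul(6, 0), Add(-4, Rational(81, 4))), 11) = Mul(Mul(0, Rational(65, 4)), 11) = Mul(0, 11) = 0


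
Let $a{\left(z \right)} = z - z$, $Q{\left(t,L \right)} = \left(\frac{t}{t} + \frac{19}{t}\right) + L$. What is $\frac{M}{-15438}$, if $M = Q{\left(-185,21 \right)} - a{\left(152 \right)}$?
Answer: $- \frac{4051}{2856030} \approx -0.0014184$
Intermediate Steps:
$Q{\left(t,L \right)} = 1 + L + \frac{19}{t}$ ($Q{\left(t,L \right)} = \left(1 + \frac{19}{t}\right) + L = 1 + L + \frac{19}{t}$)
$a{\left(z \right)} = 0$
$M = \frac{4051}{185}$ ($M = \left(1 + 21 + \frac{19}{-185}\right) - 0 = \left(1 + 21 + 19 \left(- \frac{1}{185}\right)\right) + 0 = \left(1 + 21 - \frac{19}{185}\right) + 0 = \frac{4051}{185} + 0 = \frac{4051}{185} \approx 21.897$)
$\frac{M}{-15438} = \frac{4051}{185 \left(-15438\right)} = \frac{4051}{185} \left(- \frac{1}{15438}\right) = - \frac{4051}{2856030}$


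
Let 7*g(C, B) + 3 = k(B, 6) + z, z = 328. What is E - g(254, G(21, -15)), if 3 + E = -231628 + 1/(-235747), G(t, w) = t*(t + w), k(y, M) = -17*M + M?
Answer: -382298179569/1650229 ≈ -2.3166e+5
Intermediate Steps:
k(y, M) = -16*M
g(C, B) = 229/7 (g(C, B) = -3/7 + (-16*6 + 328)/7 = -3/7 + (-96 + 328)/7 = -3/7 + (⅐)*232 = -3/7 + 232/7 = 229/7)
E = -54606313358/235747 (E = -3 + (-231628 + 1/(-235747)) = -3 + (-231628 - 1/235747) = -3 - 54605606117/235747 = -54606313358/235747 ≈ -2.3163e+5)
E - g(254, G(21, -15)) = -54606313358/235747 - 1*229/7 = -54606313358/235747 - 229/7 = -382298179569/1650229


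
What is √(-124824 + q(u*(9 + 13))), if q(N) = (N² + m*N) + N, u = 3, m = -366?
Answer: 3*I*√16062 ≈ 380.21*I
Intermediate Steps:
q(N) = N² - 365*N (q(N) = (N² - 366*N) + N = N² - 365*N)
√(-124824 + q(u*(9 + 13))) = √(-124824 + (3*(9 + 13))*(-365 + 3*(9 + 13))) = √(-124824 + (3*22)*(-365 + 3*22)) = √(-124824 + 66*(-365 + 66)) = √(-124824 + 66*(-299)) = √(-124824 - 19734) = √(-144558) = 3*I*√16062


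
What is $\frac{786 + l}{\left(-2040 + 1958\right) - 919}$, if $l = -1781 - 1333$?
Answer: $\frac{2328}{1001} \approx 2.3257$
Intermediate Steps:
$l = -3114$
$\frac{786 + l}{\left(-2040 + 1958\right) - 919} = \frac{786 - 3114}{\left(-2040 + 1958\right) - 919} = - \frac{2328}{-82 - 919} = - \frac{2328}{-1001} = \left(-2328\right) \left(- \frac{1}{1001}\right) = \frac{2328}{1001}$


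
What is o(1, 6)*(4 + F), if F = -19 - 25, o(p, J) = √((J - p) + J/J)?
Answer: -40*√6 ≈ -97.980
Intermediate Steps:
o(p, J) = √(1 + J - p) (o(p, J) = √((J - p) + 1) = √(1 + J - p))
F = -44
o(1, 6)*(4 + F) = √(1 + 6 - 1*1)*(4 - 44) = √(1 + 6 - 1)*(-40) = √6*(-40) = -40*√6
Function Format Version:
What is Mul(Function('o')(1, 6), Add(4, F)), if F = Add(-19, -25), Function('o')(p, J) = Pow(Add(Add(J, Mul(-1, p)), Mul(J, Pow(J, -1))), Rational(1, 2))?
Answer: Mul(-40, Pow(6, Rational(1, 2))) ≈ -97.980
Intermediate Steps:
Function('o')(p, J) = Pow(Add(1, J, Mul(-1, p)), Rational(1, 2)) (Function('o')(p, J) = Pow(Add(Add(J, Mul(-1, p)), 1), Rational(1, 2)) = Pow(Add(1, J, Mul(-1, p)), Rational(1, 2)))
F = -44
Mul(Function('o')(1, 6), Add(4, F)) = Mul(Pow(Add(1, 6, Mul(-1, 1)), Rational(1, 2)), Add(4, -44)) = Mul(Pow(Add(1, 6, -1), Rational(1, 2)), -40) = Mul(Pow(6, Rational(1, 2)), -40) = Mul(-40, Pow(6, Rational(1, 2)))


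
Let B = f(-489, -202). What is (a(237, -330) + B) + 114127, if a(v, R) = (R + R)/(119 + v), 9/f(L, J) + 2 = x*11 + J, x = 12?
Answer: 81257015/712 ≈ 1.1413e+5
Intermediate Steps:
f(L, J) = 9/(130 + J) (f(L, J) = 9/(-2 + (12*11 + J)) = 9/(-2 + (132 + J)) = 9/(130 + J))
a(v, R) = 2*R/(119 + v) (a(v, R) = (2*R)/(119 + v) = 2*R/(119 + v))
B = -1/8 (B = 9/(130 - 202) = 9/(-72) = 9*(-1/72) = -1/8 ≈ -0.12500)
(a(237, -330) + B) + 114127 = (2*(-330)/(119 + 237) - 1/8) + 114127 = (2*(-330)/356 - 1/8) + 114127 = (2*(-330)*(1/356) - 1/8) + 114127 = (-165/89 - 1/8) + 114127 = -1409/712 + 114127 = 81257015/712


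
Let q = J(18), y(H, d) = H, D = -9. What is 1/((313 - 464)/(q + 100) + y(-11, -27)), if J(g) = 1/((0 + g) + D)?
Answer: -901/11270 ≈ -0.079947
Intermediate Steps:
J(g) = 1/(-9 + g) (J(g) = 1/((0 + g) - 9) = 1/(g - 9) = 1/(-9 + g))
q = ⅑ (q = 1/(-9 + 18) = 1/9 = ⅑ ≈ 0.11111)
1/((313 - 464)/(q + 100) + y(-11, -27)) = 1/((313 - 464)/(⅑ + 100) - 11) = 1/(-151/901/9 - 11) = 1/(-151*9/901 - 11) = 1/(-1359/901 - 11) = 1/(-11270/901) = -901/11270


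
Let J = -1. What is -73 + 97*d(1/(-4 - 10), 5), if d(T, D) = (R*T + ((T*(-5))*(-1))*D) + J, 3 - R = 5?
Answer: -4611/14 ≈ -329.36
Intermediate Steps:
R = -2 (R = 3 - 1*5 = 3 - 5 = -2)
d(T, D) = -1 - 2*T + 5*D*T (d(T, D) = (-2*T + ((T*(-5))*(-1))*D) - 1 = (-2*T + (-5*T*(-1))*D) - 1 = (-2*T + (5*T)*D) - 1 = (-2*T + 5*D*T) - 1 = -1 - 2*T + 5*D*T)
-73 + 97*d(1/(-4 - 10), 5) = -73 + 97*(-1 - 2/(-4 - 10) + 5*5/(-4 - 10)) = -73 + 97*(-1 - 2/(-14) + 5*5/(-14)) = -73 + 97*(-1 - 2*(-1/14) + 5*5*(-1/14)) = -73 + 97*(-1 + ⅐ - 25/14) = -73 + 97*(-37/14) = -73 - 3589/14 = -4611/14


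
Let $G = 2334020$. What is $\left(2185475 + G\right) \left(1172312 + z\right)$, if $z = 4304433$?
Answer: $24752121643775$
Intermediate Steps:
$\left(2185475 + G\right) \left(1172312 + z\right) = \left(2185475 + 2334020\right) \left(1172312 + 4304433\right) = 4519495 \cdot 5476745 = 24752121643775$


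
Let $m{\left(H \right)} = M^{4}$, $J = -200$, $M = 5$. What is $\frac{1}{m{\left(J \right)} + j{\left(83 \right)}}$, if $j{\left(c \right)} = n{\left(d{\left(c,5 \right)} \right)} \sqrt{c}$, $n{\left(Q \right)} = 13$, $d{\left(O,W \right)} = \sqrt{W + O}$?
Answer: $\frac{625}{376598} - \frac{13 \sqrt{83}}{376598} \approx 0.0013451$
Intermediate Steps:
$d{\left(O,W \right)} = \sqrt{O + W}$
$j{\left(c \right)} = 13 \sqrt{c}$
$m{\left(H \right)} = 625$ ($m{\left(H \right)} = 5^{4} = 625$)
$\frac{1}{m{\left(J \right)} + j{\left(83 \right)}} = \frac{1}{625 + 13 \sqrt{83}}$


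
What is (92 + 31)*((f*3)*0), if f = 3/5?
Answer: 0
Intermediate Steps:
f = ⅗ (f = 3*(⅕) = ⅗ ≈ 0.60000)
(92 + 31)*((f*3)*0) = (92 + 31)*(((⅗)*3)*0) = 123*((9/5)*0) = 123*0 = 0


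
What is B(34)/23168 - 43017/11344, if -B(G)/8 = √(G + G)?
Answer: -43017/11344 - √17/1448 ≈ -3.7949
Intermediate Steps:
B(G) = -8*√2*√G (B(G) = -8*√(G + G) = -8*√2*√G)
B(34)/23168 - 43017/11344 = -8*√2*√34/23168 - 43017/11344 = -16*√17*(1/23168) - 43017*1/11344 = -√17/1448 - 43017/11344 = -43017/11344 - √17/1448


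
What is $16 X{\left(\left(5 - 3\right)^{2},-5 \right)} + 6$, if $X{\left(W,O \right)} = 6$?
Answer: $102$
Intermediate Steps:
$16 X{\left(\left(5 - 3\right)^{2},-5 \right)} + 6 = 16 \cdot 6 + 6 = 96 + 6 = 102$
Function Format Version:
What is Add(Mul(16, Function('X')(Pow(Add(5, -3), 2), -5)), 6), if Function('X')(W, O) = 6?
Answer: 102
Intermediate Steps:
Add(Mul(16, Function('X')(Pow(Add(5, -3), 2), -5)), 6) = Add(Mul(16, 6), 6) = Add(96, 6) = 102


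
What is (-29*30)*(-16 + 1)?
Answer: 13050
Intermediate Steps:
(-29*30)*(-16 + 1) = -870*(-15) = 13050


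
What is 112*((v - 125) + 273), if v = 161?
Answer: 34608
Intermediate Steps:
112*((v - 125) + 273) = 112*((161 - 125) + 273) = 112*(36 + 273) = 112*309 = 34608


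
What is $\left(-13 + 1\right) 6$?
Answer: $-72$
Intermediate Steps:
$\left(-13 + 1\right) 6 = \left(-12\right) 6 = -72$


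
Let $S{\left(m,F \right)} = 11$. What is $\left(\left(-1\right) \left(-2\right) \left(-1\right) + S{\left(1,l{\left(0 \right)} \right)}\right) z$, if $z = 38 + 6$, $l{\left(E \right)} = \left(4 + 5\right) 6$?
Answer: $396$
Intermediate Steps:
$l{\left(E \right)} = 54$ ($l{\left(E \right)} = 9 \cdot 6 = 54$)
$z = 44$
$\left(\left(-1\right) \left(-2\right) \left(-1\right) + S{\left(1,l{\left(0 \right)} \right)}\right) z = \left(\left(-1\right) \left(-2\right) \left(-1\right) + 11\right) 44 = \left(2 \left(-1\right) + 11\right) 44 = \left(-2 + 11\right) 44 = 9 \cdot 44 = 396$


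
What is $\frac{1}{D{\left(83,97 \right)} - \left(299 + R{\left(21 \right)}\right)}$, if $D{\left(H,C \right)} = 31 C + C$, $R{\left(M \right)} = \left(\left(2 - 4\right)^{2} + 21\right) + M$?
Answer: $\frac{1}{2759} \approx 0.00036245$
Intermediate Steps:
$R{\left(M \right)} = 25 + M$ ($R{\left(M \right)} = \left(\left(-2\right)^{2} + 21\right) + M = \left(4 + 21\right) + M = 25 + M$)
$D{\left(H,C \right)} = 32 C$
$\frac{1}{D{\left(83,97 \right)} - \left(299 + R{\left(21 \right)}\right)} = \frac{1}{32 \cdot 97 + \left(\left(31 - 330\right) - \left(25 + 21\right)\right)} = \frac{1}{3104 + \left(\left(31 - 330\right) - 46\right)} = \frac{1}{3104 - 345} = \frac{1}{2759}$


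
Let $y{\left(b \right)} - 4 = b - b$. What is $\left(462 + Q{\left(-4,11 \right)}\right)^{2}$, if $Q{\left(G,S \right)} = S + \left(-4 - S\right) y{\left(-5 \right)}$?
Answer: $170569$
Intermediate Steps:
$y{\left(b \right)} = 4$ ($y{\left(b \right)} = 4 + \left(b - b\right) = 4 + 0 = 4$)
$Q{\left(G,S \right)} = -16 - 3 S$ ($Q{\left(G,S \right)} = S + \left(-4 - S\right) 4 = S - \left(16 + 4 S\right) = -16 - 3 S$)
$\left(462 + Q{\left(-4,11 \right)}\right)^{2} = \left(462 - 49\right)^{2} = 413^{2} = 170569$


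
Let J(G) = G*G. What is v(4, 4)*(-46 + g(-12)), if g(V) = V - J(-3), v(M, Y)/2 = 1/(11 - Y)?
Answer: -134/7 ≈ -19.143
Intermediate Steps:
v(M, Y) = 2/(11 - Y)
J(G) = G²
g(V) = -9 + V (g(V) = V - 1*(-3)² = V - 1*9 = V - 9 = -9 + V)
v(4, 4)*(-46 + g(-12)) = (-2/(-11 + 4))*(-46 + (-9 - 12)) = (-2/(-7))*(-46 - 21) = -2*(-⅐)*(-67) = (2/7)*(-67) = -134/7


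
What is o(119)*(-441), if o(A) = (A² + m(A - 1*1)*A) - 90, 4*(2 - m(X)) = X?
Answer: -9524277/2 ≈ -4.7621e+6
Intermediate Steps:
m(X) = 2 - X/4
o(A) = -90 + A² + A*(9/4 - A/4) (o(A) = (A² + (2 - (A - 1*1)/4)*A) - 90 = (A² + (2 - (A - 1)/4)*A) - 90 = (A² + (2 - (-1 + A)/4)*A) - 90 = (A² + (2 + (¼ - A/4))*A) - 90 = (A² + (9/4 - A/4)*A) - 90 = (A² + A*(9/4 - A/4)) - 90 = -90 + A² + A*(9/4 - A/4))
o(119)*(-441) = (-90 + (¾)*119² + (9/4)*119)*(-441) = (-90 + (¾)*14161 + 1071/4)*(-441) = (-90 + 42483/4 + 1071/4)*(-441) = (21597/2)*(-441) = -9524277/2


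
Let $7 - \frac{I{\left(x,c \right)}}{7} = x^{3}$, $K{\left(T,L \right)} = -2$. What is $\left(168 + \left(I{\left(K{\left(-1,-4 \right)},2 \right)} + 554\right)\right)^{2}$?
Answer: $683929$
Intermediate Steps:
$I{\left(x,c \right)} = 49 - 7 x^{3}$
$\left(168 + \left(I{\left(K{\left(-1,-4 \right)},2 \right)} + 554\right)\right)^{2} = \left(168 + \left(\left(49 - 7 \left(-2\right)^{3}\right) + 554\right)\right)^{2} = \left(168 + \left(\left(49 - -56\right) + 554\right)\right)^{2} = \left(168 + \left(\left(49 + 56\right) + 554\right)\right)^{2} = \left(168 + \left(105 + 554\right)\right)^{2} = \left(168 + 659\right)^{2} = 827^{2} = 683929$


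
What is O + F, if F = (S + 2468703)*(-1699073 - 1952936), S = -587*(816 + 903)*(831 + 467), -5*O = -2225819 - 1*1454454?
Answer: 23871029813034368/5 ≈ 4.7742e+15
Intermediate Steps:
O = 3680273/5 (O = -(-2225819 - 1*1454454)/5 = -(-2225819 - 1454454)/5 = -⅕*(-3680273) = 3680273/5 ≈ 7.3606e+5)
S = -1309750794 (S = -1009053*1298 = -587*2231262 = -1309750794)
F = 4774205961870819 (F = (-1309750794 + 2468703)*(-1699073 - 1952936) = -1307282091*(-3652009) = 4774205961870819)
O + F = 3680273/5 + 4774205961870819 = 23871029813034368/5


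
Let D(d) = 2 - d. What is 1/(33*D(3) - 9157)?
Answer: -1/9190 ≈ -0.00010881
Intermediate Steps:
1/(33*D(3) - 9157) = 1/(33*(2 - 1*3) - 9157) = 1/(33*(2 - 3) - 9157) = 1/(33*(-1) - 9157) = 1/(-33 - 9157) = 1/(-9190) = -1/9190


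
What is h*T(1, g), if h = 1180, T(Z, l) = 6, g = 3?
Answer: 7080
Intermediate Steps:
h*T(1, g) = 1180*6 = 7080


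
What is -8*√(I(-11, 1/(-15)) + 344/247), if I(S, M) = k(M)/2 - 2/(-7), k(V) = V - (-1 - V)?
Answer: -4*√5681684190/25935 ≈ -11.626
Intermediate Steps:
k(V) = 1 + 2*V (k(V) = V + (1 + V) = 1 + 2*V)
I(S, M) = 11/14 + M (I(S, M) = (1 + 2*M)/2 - 2/(-7) = (1 + 2*M)*(½) - 2*(-⅐) = (½ + M) + 2/7 = 11/14 + M)
-8*√(I(-11, 1/(-15)) + 344/247) = -8*√((11/14 + 1/(-15)) + 344/247) = -8*√((11/14 + 1*(-1/15)) + 344*(1/247)) = -8*√((11/14 - 1/15) + 344/247) = -8*√(151/210 + 344/247) = -4*√5681684190/25935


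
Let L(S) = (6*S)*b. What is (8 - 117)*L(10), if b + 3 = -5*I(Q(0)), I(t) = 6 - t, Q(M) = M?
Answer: 215820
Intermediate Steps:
b = -33 (b = -3 - 5*(6 - 1*0) = -3 - 5*(6 + 0) = -3 - 5*6 = -3 - 30 = -33)
L(S) = -198*S (L(S) = (6*S)*(-33) = -198*S)
(8 - 117)*L(10) = (8 - 117)*(-198*10) = -109*(-1980) = 215820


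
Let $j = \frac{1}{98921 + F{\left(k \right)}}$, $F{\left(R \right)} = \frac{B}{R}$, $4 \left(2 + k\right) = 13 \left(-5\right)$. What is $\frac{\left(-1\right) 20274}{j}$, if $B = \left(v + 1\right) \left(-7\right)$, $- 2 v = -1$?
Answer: $- \frac{146404129350}{73} \approx -2.0055 \cdot 10^{9}$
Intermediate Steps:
$v = \frac{1}{2}$ ($v = \left(- \frac{1}{2}\right) \left(-1\right) = \frac{1}{2} \approx 0.5$)
$B = - \frac{21}{2}$ ($B = \left(\frac{1}{2} + 1\right) \left(-7\right) = \frac{3}{2} \left(-7\right) = - \frac{21}{2} \approx -10.5$)
$k = - \frac{73}{4}$ ($k = -2 + \frac{13 \left(-5\right)}{4} = -2 + \frac{1}{4} \left(-65\right) = -2 - \frac{65}{4} = - \frac{73}{4} \approx -18.25$)
$F{\left(R \right)} = - \frac{21}{2 R}$
$j = \frac{73}{7221275}$ ($j = \frac{1}{98921 - \frac{21}{2 \left(- \frac{73}{4}\right)}} = \frac{1}{98921 - - \frac{42}{73}} = \frac{1}{98921 + \frac{42}{73}} = \frac{1}{\frac{7221275}{73}} = \frac{73}{7221275} \approx 1.0109 \cdot 10^{-5}$)
$\frac{\left(-1\right) 20274}{j} = \frac{\left(-1\right) 20274}{\frac{73}{7221275}} = \left(-20274\right) \frac{7221275}{73} = - \frac{146404129350}{73}$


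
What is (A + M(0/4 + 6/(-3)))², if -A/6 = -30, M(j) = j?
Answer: 31684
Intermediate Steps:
A = 180 (A = -6*(-30) = 180)
(A + M(0/4 + 6/(-3)))² = (180 + (0/4 + 6/(-3)))² = (180 + (0*(¼) + 6*(-⅓)))² = (180 + (0 - 2))² = (180 - 2)² = 178² = 31684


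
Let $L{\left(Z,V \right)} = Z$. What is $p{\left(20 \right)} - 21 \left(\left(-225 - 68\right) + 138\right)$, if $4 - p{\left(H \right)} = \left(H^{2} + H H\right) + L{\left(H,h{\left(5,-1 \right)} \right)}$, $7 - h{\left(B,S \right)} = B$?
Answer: $2439$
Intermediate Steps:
$h{\left(B,S \right)} = 7 - B$
$p{\left(H \right)} = 4 - H - 2 H^{2}$ ($p{\left(H \right)} = 4 - \left(\left(H^{2} + H H\right) + H\right) = 4 - \left(\left(H^{2} + H^{2}\right) + H\right) = 4 - \left(2 H^{2} + H\right) = 4 - \left(H + 2 H^{2}\right) = 4 - H - 2 H^{2}$)
$p{\left(20 \right)} - 21 \left(\left(-225 - 68\right) + 138\right) = \left(4 - 20 - 2 \cdot 20^{2}\right) - 21 \left(\left(-225 - 68\right) + 138\right) = \left(4 - 20 - 800\right) - 21 \left(-293 + 138\right) = \left(4 - 20 - 800\right) - -3255 = -816 + 3255 = 2439$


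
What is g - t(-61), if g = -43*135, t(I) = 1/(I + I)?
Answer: -708209/122 ≈ -5805.0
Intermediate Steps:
t(I) = 1/(2*I)
g = -5805
g - t(-61) = -5805 - 1/(2*(-61)) = -5805 - (-1)/(2*61) = -5805 - 1*(-1/122) = -5805 + 1/122 = -708209/122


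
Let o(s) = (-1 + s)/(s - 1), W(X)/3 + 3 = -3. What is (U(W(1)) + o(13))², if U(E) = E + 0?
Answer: 289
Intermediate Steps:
W(X) = -18 (W(X) = -9 + 3*(-3) = -9 - 9 = -18)
U(E) = E
o(s) = 1 (o(s) = (-1 + s)/(-1 + s) = 1)
(U(W(1)) + o(13))² = (-18 + 1)² = (-17)² = 289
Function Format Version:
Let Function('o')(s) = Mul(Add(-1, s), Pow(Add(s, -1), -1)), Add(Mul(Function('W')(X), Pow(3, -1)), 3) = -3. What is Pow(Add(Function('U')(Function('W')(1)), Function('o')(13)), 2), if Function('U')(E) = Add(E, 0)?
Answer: 289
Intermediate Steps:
Function('W')(X) = -18 (Function('W')(X) = Add(-9, Mul(3, -3)) = Add(-9, -9) = -18)
Function('U')(E) = E
Function('o')(s) = 1 (Function('o')(s) = Mul(Add(-1, s), Pow(Add(-1, s), -1)) = 1)
Pow(Add(Function('U')(Function('W')(1)), Function('o')(13)), 2) = Pow(Add(-18, 1), 2) = Pow(-17, 2) = 289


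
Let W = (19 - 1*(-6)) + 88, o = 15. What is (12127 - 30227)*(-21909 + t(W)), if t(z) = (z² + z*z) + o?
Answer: -65956400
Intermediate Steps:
W = 113 (W = (19 + 6) + 88 = 25 + 88 = 113)
t(z) = 15 + 2*z² (t(z) = (z² + z*z) + 15 = (z² + z²) + 15 = 2*z² + 15 = 15 + 2*z²)
(12127 - 30227)*(-21909 + t(W)) = (12127 - 30227)*(-21909 + (15 + 2*113²)) = -18100*(-21909 + (15 + 2*12769)) = -18100*(-21909 + (15 + 25538)) = -18100*(-21909 + 25553) = -18100*3644 = -65956400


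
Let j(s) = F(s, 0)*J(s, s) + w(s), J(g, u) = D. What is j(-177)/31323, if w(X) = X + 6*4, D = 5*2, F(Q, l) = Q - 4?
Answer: -1963/31323 ≈ -0.062670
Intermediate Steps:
F(Q, l) = -4 + Q
D = 10
J(g, u) = 10
w(X) = 24 + X (w(X) = X + 24 = 24 + X)
j(s) = -16 + 11*s (j(s) = (-4 + s)*10 + (24 + s) = (-40 + 10*s) + (24 + s) = -16 + 11*s)
j(-177)/31323 = (-16 + 11*(-177))/31323 = (-16 - 1947)*(1/31323) = -1963*1/31323 = -1963/31323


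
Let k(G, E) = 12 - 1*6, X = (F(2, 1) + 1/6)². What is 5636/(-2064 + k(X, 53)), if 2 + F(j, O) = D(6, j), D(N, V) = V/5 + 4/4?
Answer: -2818/1029 ≈ -2.7386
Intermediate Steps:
D(N, V) = 1 + V/5 (D(N, V) = V*(⅕) + 4*(¼) = V/5 + 1 = 1 + V/5)
F(j, O) = -1 + j/5 (F(j, O) = -2 + (1 + j/5) = -1 + j/5)
X = 169/900 (X = ((-1 + (⅕)*2) + 1/6)² = ((-1 + ⅖) + ⅙)² = (-⅗ + ⅙)² = (-13/30)² = 169/900 ≈ 0.18778)
k(G, E) = 6 (k(G, E) = 12 - 6 = 6)
5636/(-2064 + k(X, 53)) = 5636/(-2064 + 6) = 5636/(-2058) = 5636*(-1/2058) = -2818/1029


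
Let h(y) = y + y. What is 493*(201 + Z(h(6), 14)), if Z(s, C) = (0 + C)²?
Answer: 195721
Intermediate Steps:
h(y) = 2*y
Z(s, C) = C²
493*(201 + Z(h(6), 14)) = 493*(201 + 14²) = 493*(201 + 196) = 493*397 = 195721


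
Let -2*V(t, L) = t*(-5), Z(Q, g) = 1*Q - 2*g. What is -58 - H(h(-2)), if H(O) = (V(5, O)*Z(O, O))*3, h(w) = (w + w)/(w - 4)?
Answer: -33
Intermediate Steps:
Z(Q, g) = Q - 2*g
h(w) = 2*w/(-4 + w) (h(w) = (2*w)/(-4 + w) = 2*w/(-4 + w))
V(t, L) = 5*t/2 (V(t, L) = -t*(-5)/2 = -(-5)*t/2 = 5*t/2)
H(O) = -75*O/2 (H(O) = (((5/2)*5)*(O - 2*O))*3 = (25*(-O)/2)*3 = -25*O/2*3 = -75*O/2)
-58 - H(h(-2)) = -58 - (-75)*2*(-2)/(-4 - 2)/2 = -58 - (-75)*2*(-2)/(-6)/2 = -58 - (-75)*2*(-2)*(-⅙)/2 = -58 - (-75)*2/(2*3) = -58 - 1*(-25) = -58 + 25 = -33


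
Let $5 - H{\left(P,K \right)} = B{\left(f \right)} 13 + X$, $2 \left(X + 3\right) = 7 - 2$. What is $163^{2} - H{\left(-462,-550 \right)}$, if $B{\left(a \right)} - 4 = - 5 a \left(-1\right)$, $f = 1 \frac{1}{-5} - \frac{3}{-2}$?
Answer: $26700$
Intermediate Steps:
$X = - \frac{1}{2}$ ($X = -3 + \frac{7 - 2}{2} = -3 + \frac{1}{2} \cdot 5 = -3 + \frac{5}{2} = - \frac{1}{2} \approx -0.5$)
$f = \frac{13}{10}$ ($f = 1 \left(- \frac{1}{5}\right) - - \frac{3}{2} = - \frac{1}{5} + \frac{3}{2} = \frac{13}{10} \approx 1.3$)
$B{\left(a \right)} = 4 + 5 a$ ($B{\left(a \right)} = 4 + - 5 a \left(-1\right) = 4 + 5 a$)
$H{\left(P,K \right)} = -131$ ($H{\left(P,K \right)} = 5 - \left(\left(4 + 5 \cdot \frac{13}{10}\right) 13 - \frac{1}{2}\right) = 5 - \left(\left(4 + \frac{13}{2}\right) 13 - \frac{1}{2}\right) = 5 - \left(\frac{21}{2} \cdot 13 - \frac{1}{2}\right) = 5 - \left(\frac{273}{2} - \frac{1}{2}\right) = 5 - 136 = -131$)
$163^{2} - H{\left(-462,-550 \right)} = 163^{2} - -131 = 26569 + 131 = 26700$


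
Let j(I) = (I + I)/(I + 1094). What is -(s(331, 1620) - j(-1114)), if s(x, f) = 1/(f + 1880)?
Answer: 389899/3500 ≈ 111.40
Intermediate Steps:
s(x, f) = 1/(1880 + f)
j(I) = 2*I/(1094 + I) (j(I) = (2*I)/(1094 + I) = 2*I/(1094 + I))
-(s(331, 1620) - j(-1114)) = -(1/(1880 + 1620) - 2*(-1114)/(1094 - 1114)) = -(1/3500 - 2*(-1114)/(-20)) = -(1/3500 - 2*(-1114)*(-1)/20) = -(1/3500 - 1*557/5) = -(1/3500 - 557/5) = -1*(-389899/3500) = 389899/3500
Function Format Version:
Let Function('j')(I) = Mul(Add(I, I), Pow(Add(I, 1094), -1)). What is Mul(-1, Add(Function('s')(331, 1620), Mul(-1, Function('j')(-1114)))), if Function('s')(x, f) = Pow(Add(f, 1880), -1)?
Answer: Rational(389899, 3500) ≈ 111.40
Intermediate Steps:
Function('s')(x, f) = Pow(Add(1880, f), -1)
Function('j')(I) = Mul(2, I, Pow(Add(1094, I), -1)) (Function('j')(I) = Mul(Mul(2, I), Pow(Add(1094, I), -1)) = Mul(2, I, Pow(Add(1094, I), -1)))
Mul(-1, Add(Function('s')(331, 1620), Mul(-1, Function('j')(-1114)))) = Mul(-1, Add(Pow(Add(1880, 1620), -1), Mul(-1, Mul(2, -1114, Pow(Add(1094, -1114), -1))))) = Mul(-1, Add(Pow(3500, -1), Mul(-1, Mul(2, -1114, Pow(-20, -1))))) = Mul(-1, Add(Rational(1, 3500), Mul(-1, Mul(2, -1114, Rational(-1, 20))))) = Mul(-1, Add(Rational(1, 3500), Mul(-1, Rational(557, 5)))) = Mul(-1, Add(Rational(1, 3500), Rational(-557, 5))) = Mul(-1, Rational(-389899, 3500)) = Rational(389899, 3500)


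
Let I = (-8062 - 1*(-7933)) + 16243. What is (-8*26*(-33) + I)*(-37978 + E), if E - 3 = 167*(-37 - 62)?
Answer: -1252484824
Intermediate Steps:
E = -16530 (E = 3 + 167*(-37 - 62) = 3 + 167*(-99) = 3 - 16533 = -16530)
I = 16114 (I = (-8062 + 7933) + 16243 = -129 + 16243 = 16114)
(-8*26*(-33) + I)*(-37978 + E) = (-8*26*(-33) + 16114)*(-37978 - 16530) = (-208*(-33) + 16114)*(-54508) = (6864 + 16114)*(-54508) = 22978*(-54508) = -1252484824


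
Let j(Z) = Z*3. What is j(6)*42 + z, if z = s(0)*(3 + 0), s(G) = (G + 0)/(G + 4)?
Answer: 756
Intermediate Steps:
j(Z) = 3*Z
s(G) = G/(4 + G)
z = 0 (z = (0/(4 + 0))*(3 + 0) = (0/4)*3 = (0*(¼))*3 = 0*3 = 0)
j(6)*42 + z = (3*6)*42 + 0 = 18*42 + 0 = 756 + 0 = 756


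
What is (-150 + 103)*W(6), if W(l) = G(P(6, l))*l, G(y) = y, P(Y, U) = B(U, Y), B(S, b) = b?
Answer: -1692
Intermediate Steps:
P(Y, U) = Y
W(l) = 6*l
(-150 + 103)*W(6) = (-150 + 103)*(6*6) = -47*36 = -1692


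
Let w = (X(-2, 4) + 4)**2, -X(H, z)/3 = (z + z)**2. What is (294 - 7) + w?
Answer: 35631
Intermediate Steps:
X(H, z) = -12*z**2 (X(H, z) = -3*(z + z)**2 = -3*4*z**2 = -12*z**2)
w = 35344 (w = (-12*4**2 + 4)**2 = (-12*16 + 4)**2 = (-192 + 4)**2 = (-188)**2 = 35344)
(294 - 7) + w = (294 - 7) + 35344 = 287 + 35344 = 35631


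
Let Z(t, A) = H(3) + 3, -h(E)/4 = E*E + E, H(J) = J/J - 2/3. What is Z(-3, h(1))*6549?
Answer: 21830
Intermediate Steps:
H(J) = 1/3 (H(J) = 1 - 2*1/3 = 1 - 2/3 = 1/3)
h(E) = -4*E - 4*E**2 (h(E) = -4*(E*E + E) = -4*(E**2 + E) = -4*(E + E**2) = -4*E - 4*E**2)
Z(t, A) = 10/3 (Z(t, A) = 1/3 + 3 = 10/3)
Z(-3, h(1))*6549 = (10/3)*6549 = 21830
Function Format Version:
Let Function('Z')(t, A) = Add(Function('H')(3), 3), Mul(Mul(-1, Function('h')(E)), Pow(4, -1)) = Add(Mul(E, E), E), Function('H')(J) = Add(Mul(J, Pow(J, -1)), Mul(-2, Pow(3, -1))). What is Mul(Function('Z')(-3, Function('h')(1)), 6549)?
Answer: 21830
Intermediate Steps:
Function('H')(J) = Rational(1, 3) (Function('H')(J) = Add(1, Mul(-2, Rational(1, 3))) = Add(1, Rational(-2, 3)) = Rational(1, 3))
Function('h')(E) = Add(Mul(-4, E), Mul(-4, Pow(E, 2))) (Function('h')(E) = Mul(-4, Add(Mul(E, E), E)) = Mul(-4, Add(Pow(E, 2), E)) = Mul(-4, Add(E, Pow(E, 2))) = Add(Mul(-4, E), Mul(-4, Pow(E, 2))))
Function('Z')(t, A) = Rational(10, 3) (Function('Z')(t, A) = Add(Rational(1, 3), 3) = Rational(10, 3))
Mul(Function('Z')(-3, Function('h')(1)), 6549) = Mul(Rational(10, 3), 6549) = 21830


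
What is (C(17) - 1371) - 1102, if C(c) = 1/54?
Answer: -133541/54 ≈ -2473.0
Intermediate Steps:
C(c) = 1/54
(C(17) - 1371) - 1102 = (1/54 - 1371) - 1102 = -74033/54 - 1102 = -133541/54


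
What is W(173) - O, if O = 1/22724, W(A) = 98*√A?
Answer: -1/22724 + 98*√173 ≈ 1289.0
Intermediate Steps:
O = 1/22724 ≈ 4.4006e-5
W(173) - O = 98*√173 - 1*1/22724 = 98*√173 - 1/22724 = -1/22724 + 98*√173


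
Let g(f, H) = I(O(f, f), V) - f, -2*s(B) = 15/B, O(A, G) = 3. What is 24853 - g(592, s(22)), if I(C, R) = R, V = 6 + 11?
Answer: 25428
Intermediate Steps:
V = 17
s(B) = -15/(2*B)
g(f, H) = 17 - f
24853 - g(592, s(22)) = 24853 - (17 - 1*592) = 24853 - (17 - 592) = 24853 - 1*(-575) = 24853 + 575 = 25428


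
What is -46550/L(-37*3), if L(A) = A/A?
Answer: -46550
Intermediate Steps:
L(A) = 1
-46550/L(-37*3) = -46550/1 = -46550*1 = -46550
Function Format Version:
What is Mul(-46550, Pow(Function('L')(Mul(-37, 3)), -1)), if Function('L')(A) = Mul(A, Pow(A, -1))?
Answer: -46550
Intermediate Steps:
Function('L')(A) = 1
Mul(-46550, Pow(Function('L')(Mul(-37, 3)), -1)) = Mul(-46550, Pow(1, -1)) = Mul(-46550, 1) = -46550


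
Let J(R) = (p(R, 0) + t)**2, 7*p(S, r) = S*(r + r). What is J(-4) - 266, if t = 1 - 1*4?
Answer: -257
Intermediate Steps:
p(S, r) = 2*S*r/7 (p(S, r) = (S*(r + r))/7 = (S*(2*r))/7 = (2*S*r)/7 = 2*S*r/7)
t = -3 (t = 1 - 4 = -3)
J(R) = 9 (J(R) = ((2/7)*R*0 - 3)**2 = (0 - 3)**2 = (-3)**2 = 9)
J(-4) - 266 = 9 - 266 = -257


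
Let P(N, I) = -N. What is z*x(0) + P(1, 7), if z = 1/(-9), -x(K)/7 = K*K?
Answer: -1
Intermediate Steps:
x(K) = -7*K² (x(K) = -7*K*K = -7*K²)
z = -⅑ ≈ -0.11111
z*x(0) + P(1, 7) = -(-7)*0²/9 - 1*1 = -(-7)*0/9 - 1 = -⅑*0 - 1 = 0 - 1 = -1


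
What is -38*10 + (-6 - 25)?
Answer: -411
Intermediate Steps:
-38*10 + (-6 - 25) = -380 - 31 = -411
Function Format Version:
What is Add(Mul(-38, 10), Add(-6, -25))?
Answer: -411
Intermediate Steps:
Add(Mul(-38, 10), Add(-6, -25)) = Add(-380, -31) = -411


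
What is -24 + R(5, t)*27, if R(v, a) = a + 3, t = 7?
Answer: 246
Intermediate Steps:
R(v, a) = 3 + a
-24 + R(5, t)*27 = -24 + (3 + 7)*27 = -24 + 10*27 = -24 + 270 = 246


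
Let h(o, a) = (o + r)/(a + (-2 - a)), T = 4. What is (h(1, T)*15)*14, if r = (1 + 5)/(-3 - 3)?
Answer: 0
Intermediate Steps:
r = -1 (r = 6/(-6) = 6*(-1/6) = -1)
h(o, a) = 1/2 - o/2 (h(o, a) = (o - 1)/(a + (-2 - a)) = (-1 + o)/(-2) = (-1 + o)*(-1/2) = 1/2 - o/2)
(h(1, T)*15)*14 = ((1/2 - 1/2*1)*15)*14 = ((1/2 - 1/2)*15)*14 = (0*15)*14 = 0*14 = 0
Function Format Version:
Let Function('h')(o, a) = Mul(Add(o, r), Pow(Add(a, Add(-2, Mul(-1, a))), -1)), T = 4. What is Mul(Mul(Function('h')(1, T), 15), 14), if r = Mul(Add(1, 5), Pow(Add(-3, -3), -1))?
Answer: 0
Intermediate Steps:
r = -1 (r = Mul(6, Pow(-6, -1)) = Mul(6, Rational(-1, 6)) = -1)
Function('h')(o, a) = Add(Rational(1, 2), Mul(Rational(-1, 2), o)) (Function('h')(o, a) = Mul(Add(o, -1), Pow(Add(a, Add(-2, Mul(-1, a))), -1)) = Mul(Add(-1, o), Pow(-2, -1)) = Mul(Add(-1, o), Rational(-1, 2)) = Add(Rational(1, 2), Mul(Rational(-1, 2), o)))
Mul(Mul(Function('h')(1, T), 15), 14) = Mul(Mul(Add(Rational(1, 2), Mul(Rational(-1, 2), 1)), 15), 14) = Mul(Mul(Add(Rational(1, 2), Rational(-1, 2)), 15), 14) = Mul(Mul(0, 15), 14) = Mul(0, 14) = 0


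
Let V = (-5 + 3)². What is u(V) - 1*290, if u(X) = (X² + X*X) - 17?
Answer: -275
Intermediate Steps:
V = 4 (V = (-2)² = 4)
u(X) = -17 + 2*X² (u(X) = (X² + X²) - 17 = 2*X² - 17 = -17 + 2*X²)
u(V) - 1*290 = (-17 + 2*4²) - 1*290 = (-17 + 2*16) - 290 = (-17 + 32) - 290 = 15 - 290 = -275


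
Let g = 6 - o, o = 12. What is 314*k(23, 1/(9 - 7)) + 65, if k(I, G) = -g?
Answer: 1949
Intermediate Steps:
g = -6 (g = 6 - 1*12 = 6 - 12 = -6)
k(I, G) = 6 (k(I, G) = -1*(-6) = 6)
314*k(23, 1/(9 - 7)) + 65 = 314*6 + 65 = 1884 + 65 = 1949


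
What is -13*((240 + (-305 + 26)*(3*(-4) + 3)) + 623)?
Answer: -43862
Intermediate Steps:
-13*((240 + (-305 + 26)*(3*(-4) + 3)) + 623) = -13*((240 - 279*(-12 + 3)) + 623) = -13*((240 - 279*(-9)) + 623) = -13*((240 + 2511) + 623) = -13*(2751 + 623) = -13*3374 = -43862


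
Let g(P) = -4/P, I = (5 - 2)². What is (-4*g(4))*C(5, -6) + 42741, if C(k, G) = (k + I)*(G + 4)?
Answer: 42629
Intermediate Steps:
I = 9 (I = 3² = 9)
C(k, G) = (4 + G)*(9 + k) (C(k, G) = (k + 9)*(G + 4) = (9 + k)*(4 + G) = (4 + G)*(9 + k))
(-4*g(4))*C(5, -6) + 42741 = (-(-16)/4)*(36 + 4*5 + 9*(-6) - 6*5) + 42741 = (-(-16)/4)*(36 + 20 - 54 - 30) + 42741 = -4*(-1)*(-28) + 42741 = 4*(-28) + 42741 = -112 + 42741 = 42629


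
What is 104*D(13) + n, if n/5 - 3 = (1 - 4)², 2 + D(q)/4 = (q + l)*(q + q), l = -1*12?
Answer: 10044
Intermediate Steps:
l = -12
D(q) = -8 + 8*q*(-12 + q) (D(q) = -8 + 4*((q - 12)*(q + q)) = -8 + 4*((-12 + q)*(2*q)) = -8 + 4*(2*q*(-12 + q)) = -8 + 8*q*(-12 + q))
n = 60 (n = 15 + 5*(1 - 4)² = 15 + 5*(-3)² = 15 + 5*9 = 15 + 45 = 60)
104*D(13) + n = 104*(-8 - 96*13 + 8*13²) + 60 = 104*(-8 - 1248 + 8*169) + 60 = 104*(-8 - 1248 + 1352) + 60 = 104*96 + 60 = 9984 + 60 = 10044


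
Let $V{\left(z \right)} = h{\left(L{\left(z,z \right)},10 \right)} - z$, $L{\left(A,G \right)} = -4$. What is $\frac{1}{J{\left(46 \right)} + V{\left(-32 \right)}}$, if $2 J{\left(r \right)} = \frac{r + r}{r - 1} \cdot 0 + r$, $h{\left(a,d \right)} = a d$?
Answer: $\frac{1}{15} \approx 0.066667$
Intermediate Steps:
$V{\left(z \right)} = -40 - z$ ($V{\left(z \right)} = \left(-4\right) 10 - z = -40 - z$)
$J{\left(r \right)} = \frac{r}{2}$ ($J{\left(r \right)} = \frac{\frac{r + r}{r - 1} \cdot 0 + r}{2} = \frac{\frac{2 r}{-1 + r} 0 + r}{2} = \frac{0 + r}{2} = \frac{r}{2}$)
$\frac{1}{J{\left(46 \right)} + V{\left(-32 \right)}} = \frac{1}{\frac{1}{2} \cdot 46 - 8} = \frac{1}{23 + \left(-40 + 32\right)} = \frac{1}{23 - 8} = \frac{1}{15}$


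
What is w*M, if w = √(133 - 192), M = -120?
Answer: -120*I*√59 ≈ -921.74*I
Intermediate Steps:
w = I*√59 (w = √(-59) = I*√59 ≈ 7.6811*I)
w*M = (I*√59)*(-120) = -120*I*√59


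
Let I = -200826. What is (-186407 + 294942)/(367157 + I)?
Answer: 108535/166331 ≈ 0.65252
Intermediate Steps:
(-186407 + 294942)/(367157 + I) = (-186407 + 294942)/(367157 - 200826) = 108535/166331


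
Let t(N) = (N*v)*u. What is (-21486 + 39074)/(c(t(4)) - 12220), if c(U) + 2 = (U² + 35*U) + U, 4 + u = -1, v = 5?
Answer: -8794/2911 ≈ -3.0210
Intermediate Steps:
u = -5 (u = -4 - 1 = -5)
t(N) = -25*N (t(N) = (N*5)*(-5) = (5*N)*(-5) = -25*N)
c(U) = -2 + U² + 36*U (c(U) = -2 + ((U² + 35*U) + U) = -2 + (U² + 36*U) = -2 + U² + 36*U)
(-21486 + 39074)/(c(t(4)) - 12220) = (-21486 + 39074)/((-2 + (-25*4)² + 36*(-25*4)) - 12220) = 17588/((-2 + (-100)² + 36*(-100)) - 12220) = 17588/((-2 + 10000 - 3600) - 12220) = 17588/(6398 - 12220) = 17588/(-5822) = 17588*(-1/5822) = -8794/2911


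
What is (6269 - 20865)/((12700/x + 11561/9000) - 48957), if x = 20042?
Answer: 1316398644000/4415209870219 ≈ 0.29815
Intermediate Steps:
(6269 - 20865)/((12700/x + 11561/9000) - 48957) = (6269 - 20865)/((12700/20042 + 11561/9000) - 48957) = -14596/((12700*(1/20042) + 11561*(1/9000)) - 48957) = -14596/((6350/10021 + 11561/9000) - 48957) = -14596/(173002781/90189000 - 48957) = -14596/(-4415209870219/90189000) = -14596*(-90189000/4415209870219) = 1316398644000/4415209870219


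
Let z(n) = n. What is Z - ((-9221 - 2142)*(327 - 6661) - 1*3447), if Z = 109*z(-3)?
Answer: -71970122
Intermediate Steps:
Z = -327 (Z = 109*(-3) = -327)
Z - ((-9221 - 2142)*(327 - 6661) - 1*3447) = -327 - ((-9221 - 2142)*(327 - 6661) - 1*3447) = -327 - (-11363*(-6334) - 3447) = -327 - (71973242 - 3447) = -327 - 1*71969795 = -327 - 71969795 = -71970122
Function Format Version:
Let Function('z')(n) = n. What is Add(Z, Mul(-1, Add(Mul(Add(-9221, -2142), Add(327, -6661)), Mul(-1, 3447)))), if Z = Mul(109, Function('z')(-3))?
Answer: -71970122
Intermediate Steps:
Z = -327 (Z = Mul(109, -3) = -327)
Add(Z, Mul(-1, Add(Mul(Add(-9221, -2142), Add(327, -6661)), Mul(-1, 3447)))) = Add(-327, Mul(-1, Add(Mul(Add(-9221, -2142), Add(327, -6661)), Mul(-1, 3447)))) = Add(-327, Mul(-1, Add(Mul(-11363, -6334), -3447))) = Add(-327, Mul(-1, Add(71973242, -3447))) = Add(-327, Mul(-1, 71969795)) = Add(-327, -71969795) = -71970122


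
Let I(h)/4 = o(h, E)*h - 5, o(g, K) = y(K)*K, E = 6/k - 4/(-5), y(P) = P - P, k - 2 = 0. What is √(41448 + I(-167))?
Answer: 2*√10357 ≈ 203.54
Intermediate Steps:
k = 2 (k = 2 + 0 = 2)
y(P) = 0
E = 19/5 (E = 6/2 - 4/(-5) = 6*(½) - 4*(-⅕) = 3 + ⅘ = 19/5 ≈ 3.8000)
o(g, K) = 0 (o(g, K) = 0*K = 0)
I(h) = -20 (I(h) = 4*(0*h - 5) = 4*(0 - 5) = 4*(-5) = -20)
√(41448 + I(-167)) = √(41448 - 20) = √41428 = 2*√10357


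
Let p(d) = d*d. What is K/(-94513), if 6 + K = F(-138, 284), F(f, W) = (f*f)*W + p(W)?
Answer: -5489146/94513 ≈ -58.078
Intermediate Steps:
p(d) = d²
F(f, W) = W² + W*f² (F(f, W) = (f*f)*W + W² = f²*W + W² = W*f² + W² = W² + W*f²)
K = 5489146 (K = -6 + 284*(284 + (-138)²) = -6 + 284*(284 + 19044) = -6 + 284*19328 = -6 + 5489152 = 5489146)
K/(-94513) = 5489146/(-94513) = 5489146*(-1/94513) = -5489146/94513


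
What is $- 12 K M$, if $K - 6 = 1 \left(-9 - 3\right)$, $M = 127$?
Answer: $9144$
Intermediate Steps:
$K = -6$ ($K = 6 + 1 \left(-9 - 3\right) = 6 + 1 \left(-12\right) = 6 - 12 = -6$)
$- 12 K M = \left(-12\right) \left(-6\right) 127 = 72 \cdot 127 = 9144$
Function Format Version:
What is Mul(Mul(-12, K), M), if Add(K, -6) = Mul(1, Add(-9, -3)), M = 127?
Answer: 9144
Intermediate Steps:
K = -6 (K = Add(6, Mul(1, Add(-9, -3))) = Add(6, Mul(1, -12)) = Add(6, -12) = -6)
Mul(Mul(-12, K), M) = Mul(Mul(-12, -6), 127) = Mul(72, 127) = 9144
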